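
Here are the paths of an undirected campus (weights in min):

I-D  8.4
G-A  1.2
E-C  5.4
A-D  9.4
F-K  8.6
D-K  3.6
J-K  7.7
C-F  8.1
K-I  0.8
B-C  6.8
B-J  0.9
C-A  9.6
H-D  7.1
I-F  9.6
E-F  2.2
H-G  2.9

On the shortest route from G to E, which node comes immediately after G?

A

Enumerating some paths:
G → A → C → E: 1.2+9.6+5.4 = 16.2
G → H → D → K → F → E: 2.9+7.1+3.6+8.6+2.2 = 24.4
G → A → C → F → E: 1.2+9.6+8.1+2.2 = 21.1
The minimum is 16.2 min via G → A → C → E.
So from G the first move is to A.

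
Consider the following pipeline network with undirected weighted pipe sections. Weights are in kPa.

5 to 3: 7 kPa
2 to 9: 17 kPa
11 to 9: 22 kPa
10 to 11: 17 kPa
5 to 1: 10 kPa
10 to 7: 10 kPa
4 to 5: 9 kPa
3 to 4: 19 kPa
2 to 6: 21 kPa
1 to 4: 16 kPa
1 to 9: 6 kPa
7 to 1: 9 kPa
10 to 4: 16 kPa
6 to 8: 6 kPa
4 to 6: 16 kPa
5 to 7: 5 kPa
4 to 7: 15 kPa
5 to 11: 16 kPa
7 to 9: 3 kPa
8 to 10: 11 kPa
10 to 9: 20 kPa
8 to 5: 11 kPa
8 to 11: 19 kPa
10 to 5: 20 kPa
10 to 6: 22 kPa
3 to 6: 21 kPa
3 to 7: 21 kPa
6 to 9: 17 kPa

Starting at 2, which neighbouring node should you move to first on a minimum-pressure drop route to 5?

9

Enumerating some paths:
2 - 9 - 1 - 7 - 5: 17+6+9+5 = 37
2 - 9 - 7 - 5: 17+3+5 = 25
2 - 9 - 1 - 5: 17+6+10 = 33
The minimum is 25 kPa via 2 - 9 - 7 - 5.
So from 2 the first move is to 9.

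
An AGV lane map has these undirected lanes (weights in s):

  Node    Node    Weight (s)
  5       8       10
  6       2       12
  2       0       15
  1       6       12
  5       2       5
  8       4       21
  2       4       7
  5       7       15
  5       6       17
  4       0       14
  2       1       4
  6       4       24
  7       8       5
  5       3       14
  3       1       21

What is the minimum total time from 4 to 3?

26 s

Enumerating some paths:
4 → 2 → 1 → 3: 7+4+21 = 32
4 → 8 → 5 → 3: 21+10+14 = 45
4 → 2 → 5 → 3: 7+5+14 = 26
4 → 0 → 2 → 5 → 3: 14+15+5+14 = 48
Cheapest is 4 → 2 → 5 → 3 at 26 s.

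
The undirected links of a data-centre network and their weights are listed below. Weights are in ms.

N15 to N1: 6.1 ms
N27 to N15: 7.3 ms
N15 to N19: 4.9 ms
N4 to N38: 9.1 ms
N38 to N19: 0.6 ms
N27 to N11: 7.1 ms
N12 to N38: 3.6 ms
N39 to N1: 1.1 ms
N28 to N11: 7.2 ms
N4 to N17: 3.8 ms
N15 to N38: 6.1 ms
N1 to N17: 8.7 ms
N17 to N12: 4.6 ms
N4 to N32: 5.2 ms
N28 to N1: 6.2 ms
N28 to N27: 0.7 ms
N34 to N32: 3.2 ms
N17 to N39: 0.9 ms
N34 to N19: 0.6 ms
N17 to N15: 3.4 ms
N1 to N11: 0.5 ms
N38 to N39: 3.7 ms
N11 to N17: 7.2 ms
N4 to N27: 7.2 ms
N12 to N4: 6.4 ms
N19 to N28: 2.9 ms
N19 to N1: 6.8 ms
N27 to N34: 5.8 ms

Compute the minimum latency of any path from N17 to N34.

5.8 ms

Enumerating some paths:
N17 - N15 - N19 - N34: 3.4+4.9+0.6 = 8.9
N17 - N12 - N38 - N19 - N34: 4.6+3.6+0.6+0.6 = 9.4
N17 - N39 - N1 - N19 - N34: 0.9+1.1+6.8+0.6 = 9.4
N17 - N39 - N38 - N19 - N34: 0.9+3.7+0.6+0.6 = 5.8
The minimum is 5.8 ms via N17 - N39 - N38 - N19 - N34.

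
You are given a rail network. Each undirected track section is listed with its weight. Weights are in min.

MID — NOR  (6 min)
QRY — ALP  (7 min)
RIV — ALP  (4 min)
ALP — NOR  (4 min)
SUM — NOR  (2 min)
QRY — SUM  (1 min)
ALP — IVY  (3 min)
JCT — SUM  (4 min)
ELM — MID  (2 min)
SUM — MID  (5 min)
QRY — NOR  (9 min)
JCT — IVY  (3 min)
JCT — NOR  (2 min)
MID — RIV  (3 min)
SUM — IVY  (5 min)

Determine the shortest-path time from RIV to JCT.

Candidate routes:
RIV - MID - SUM - JCT: 3+5+4 = 12
RIV - ALP - IVY - JCT: 4+3+3 = 10
RIV - MID - NOR - JCT: 3+6+2 = 11
Cheapest is RIV - ALP - IVY - JCT at 10 min.

10 min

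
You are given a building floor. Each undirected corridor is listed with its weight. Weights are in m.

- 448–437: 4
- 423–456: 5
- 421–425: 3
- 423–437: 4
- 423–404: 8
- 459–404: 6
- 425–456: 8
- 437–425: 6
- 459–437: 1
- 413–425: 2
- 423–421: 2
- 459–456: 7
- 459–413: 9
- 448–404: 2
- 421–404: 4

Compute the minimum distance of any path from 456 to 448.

12 m

Candidate routes:
456 - 459 - 437 - 448: 7+1+4 = 12
456 - 423 - 421 - 404 - 448: 5+2+4+2 = 13
The minimum is 12 m via 456 - 459 - 437 - 448.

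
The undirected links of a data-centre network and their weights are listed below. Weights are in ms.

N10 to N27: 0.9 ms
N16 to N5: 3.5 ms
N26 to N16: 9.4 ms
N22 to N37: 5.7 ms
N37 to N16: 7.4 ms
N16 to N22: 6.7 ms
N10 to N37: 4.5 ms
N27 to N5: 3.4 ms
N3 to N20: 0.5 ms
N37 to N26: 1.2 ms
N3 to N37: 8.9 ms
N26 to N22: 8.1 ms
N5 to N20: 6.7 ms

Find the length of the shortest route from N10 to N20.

11 ms

Candidate routes:
N10 - N37 - N3 - N20: 4.5+8.9+0.5 = 13.9
N10 - N27 - N5 - N20: 0.9+3.4+6.7 = 11
N10 - N37 - N16 - N5 - N20: 4.5+7.4+3.5+6.7 = 22.1
The minimum is 11 ms via N10 - N27 - N5 - N20.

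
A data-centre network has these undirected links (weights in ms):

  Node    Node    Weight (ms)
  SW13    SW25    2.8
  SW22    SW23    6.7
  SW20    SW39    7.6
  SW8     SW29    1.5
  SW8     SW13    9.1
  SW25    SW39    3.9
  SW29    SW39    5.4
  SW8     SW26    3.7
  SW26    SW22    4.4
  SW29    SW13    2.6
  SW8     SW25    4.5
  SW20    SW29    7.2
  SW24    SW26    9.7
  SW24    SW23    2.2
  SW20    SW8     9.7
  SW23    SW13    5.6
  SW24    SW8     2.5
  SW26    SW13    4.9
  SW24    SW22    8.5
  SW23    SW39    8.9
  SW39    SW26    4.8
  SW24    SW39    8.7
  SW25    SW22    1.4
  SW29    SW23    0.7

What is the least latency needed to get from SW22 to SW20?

Running Dijkstra from SW22:
SW22: 0
SW25: 1.4  (via SW22)
SW13: 4.2  (via SW25)
SW26: 4.4  (via SW22)
SW39: 5.3  (via SW25)
SW8: 5.9  (via SW25)
SW23: 6.7  (via SW22)
SW29: 6.8  (via SW13)
SW24: 8.4  (via SW8)
SW20: 12.9  (via SW39)
Shortest route: SW22–SW25–SW39–SW20 = 12.9 ms.

12.9 ms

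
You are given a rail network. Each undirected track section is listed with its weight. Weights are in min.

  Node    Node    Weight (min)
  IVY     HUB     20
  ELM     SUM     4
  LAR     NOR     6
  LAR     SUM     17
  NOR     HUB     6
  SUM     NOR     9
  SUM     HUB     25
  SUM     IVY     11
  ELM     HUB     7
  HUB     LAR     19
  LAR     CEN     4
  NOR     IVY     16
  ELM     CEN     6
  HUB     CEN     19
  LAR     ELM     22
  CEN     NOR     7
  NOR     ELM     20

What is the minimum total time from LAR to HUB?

Enumerating some paths:
LAR–HUB: 19 = 19
LAR–CEN–NOR–HUB: 4+7+6 = 17
LAR–CEN–ELM–HUB: 4+6+7 = 17
LAR–NOR–HUB: 6+6 = 12
Cheapest is LAR–NOR–HUB at 12 min.

12 min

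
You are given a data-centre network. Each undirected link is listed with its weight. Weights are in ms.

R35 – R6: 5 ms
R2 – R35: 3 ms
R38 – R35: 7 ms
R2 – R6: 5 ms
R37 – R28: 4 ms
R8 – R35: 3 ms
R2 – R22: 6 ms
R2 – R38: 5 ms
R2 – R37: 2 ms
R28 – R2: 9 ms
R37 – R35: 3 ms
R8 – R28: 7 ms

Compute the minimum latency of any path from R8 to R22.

Shortest distances from R8:
R8: 0
R35: 3  (via R8)
R37: 6  (via R35)
R2: 6  (via R35)
R28: 7  (via R8)
R6: 8  (via R35)
R38: 10  (via R35)
R22: 12  (via R2)
Shortest route: R8–R35–R2–R22 = 12 ms.

12 ms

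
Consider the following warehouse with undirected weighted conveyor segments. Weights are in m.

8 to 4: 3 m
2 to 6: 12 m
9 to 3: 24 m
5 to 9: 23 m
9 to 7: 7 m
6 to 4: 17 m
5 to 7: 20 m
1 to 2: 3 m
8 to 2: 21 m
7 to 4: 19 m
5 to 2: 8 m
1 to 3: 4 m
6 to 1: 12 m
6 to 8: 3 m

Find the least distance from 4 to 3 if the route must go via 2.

25 m

Best 4 to 2: 4–8–6–2 costing 18
Shortest 2→3: 2–1–3 = 7
Total via 2: 18 + 7 = 25 m.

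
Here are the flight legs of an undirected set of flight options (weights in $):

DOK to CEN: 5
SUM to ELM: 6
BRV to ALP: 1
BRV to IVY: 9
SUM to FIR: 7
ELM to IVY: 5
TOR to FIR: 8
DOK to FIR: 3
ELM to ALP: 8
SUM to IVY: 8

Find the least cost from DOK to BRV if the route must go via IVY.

Shortest DOK→IVY: DOK → FIR → SUM → IVY = 18
Best IVY to BRV: IVY → BRV costing 9
Total via IVY: 18 + 9 = $27.

$27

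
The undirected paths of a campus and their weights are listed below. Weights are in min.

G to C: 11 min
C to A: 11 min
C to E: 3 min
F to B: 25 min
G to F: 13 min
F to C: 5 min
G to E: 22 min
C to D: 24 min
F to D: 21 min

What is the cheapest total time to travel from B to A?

41 min

Enumerating some paths:
B - F - G - E - C - A: 25+13+22+3+11 = 74
B - F - C - A: 25+5+11 = 41
B - F - G - C - A: 25+13+11+11 = 60
The minimum is 41 min via B - F - C - A.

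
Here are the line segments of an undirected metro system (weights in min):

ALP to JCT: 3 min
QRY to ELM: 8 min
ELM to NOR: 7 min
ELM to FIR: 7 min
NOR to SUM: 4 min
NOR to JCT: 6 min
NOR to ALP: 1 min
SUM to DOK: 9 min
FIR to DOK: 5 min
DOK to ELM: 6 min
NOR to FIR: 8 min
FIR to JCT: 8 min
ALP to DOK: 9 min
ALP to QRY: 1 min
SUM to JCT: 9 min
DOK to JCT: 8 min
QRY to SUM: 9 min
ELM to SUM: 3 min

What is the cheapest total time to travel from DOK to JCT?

Shortest distances from DOK:
DOK: 0
FIR: 5  (via DOK)
ELM: 6  (via DOK)
JCT: 8  (via DOK)
Shortest route: DOK → JCT = 8 min.

8 min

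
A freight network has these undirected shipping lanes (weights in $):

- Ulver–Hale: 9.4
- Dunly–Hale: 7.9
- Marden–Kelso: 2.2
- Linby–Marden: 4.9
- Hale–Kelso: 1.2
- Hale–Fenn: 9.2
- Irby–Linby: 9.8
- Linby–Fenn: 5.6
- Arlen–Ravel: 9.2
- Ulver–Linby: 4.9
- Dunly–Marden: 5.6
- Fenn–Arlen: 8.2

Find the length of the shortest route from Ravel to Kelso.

$27.8

Shortest distances from Ravel:
Ravel: 0
Arlen: 9.2  (via Ravel)
Fenn: 17.4  (via Arlen)
Linby: 23  (via Fenn)
Hale: 26.6  (via Fenn)
Kelso: 27.8  (via Hale)
Shortest route: Ravel–Arlen–Fenn–Hale–Kelso = $27.8.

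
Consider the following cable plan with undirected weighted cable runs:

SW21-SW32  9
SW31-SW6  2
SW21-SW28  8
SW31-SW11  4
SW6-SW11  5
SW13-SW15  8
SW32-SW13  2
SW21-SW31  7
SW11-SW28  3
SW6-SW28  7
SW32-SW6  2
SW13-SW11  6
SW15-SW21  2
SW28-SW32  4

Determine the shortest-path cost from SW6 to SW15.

Shortest distances from SW6:
SW6: 0
SW32: 2  (via SW6)
SW31: 2  (via SW6)
SW13: 4  (via SW32)
SW11: 5  (via SW6)
SW28: 6  (via SW32)
SW21: 9  (via SW31)
SW15: 11  (via SW21)
Shortest route: SW6–SW31–SW21–SW15 = 11.

11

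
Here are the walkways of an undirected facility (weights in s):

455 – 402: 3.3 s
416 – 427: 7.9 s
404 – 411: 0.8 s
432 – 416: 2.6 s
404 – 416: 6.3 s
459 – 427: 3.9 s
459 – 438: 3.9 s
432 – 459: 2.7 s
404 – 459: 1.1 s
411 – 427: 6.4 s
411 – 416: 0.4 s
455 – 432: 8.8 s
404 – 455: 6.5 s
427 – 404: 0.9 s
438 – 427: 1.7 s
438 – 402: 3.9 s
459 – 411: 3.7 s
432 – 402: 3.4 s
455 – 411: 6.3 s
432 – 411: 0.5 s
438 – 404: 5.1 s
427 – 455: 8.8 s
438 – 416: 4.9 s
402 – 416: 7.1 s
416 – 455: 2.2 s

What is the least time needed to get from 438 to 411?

Compare a few routes:
438 → 416 → 411: 4.9+0.4 = 5.3
438 → 427 → 404 → 411: 1.7+0.9+0.8 = 3.4
The minimum is 3.4 s via 438 → 427 → 404 → 411.

3.4 s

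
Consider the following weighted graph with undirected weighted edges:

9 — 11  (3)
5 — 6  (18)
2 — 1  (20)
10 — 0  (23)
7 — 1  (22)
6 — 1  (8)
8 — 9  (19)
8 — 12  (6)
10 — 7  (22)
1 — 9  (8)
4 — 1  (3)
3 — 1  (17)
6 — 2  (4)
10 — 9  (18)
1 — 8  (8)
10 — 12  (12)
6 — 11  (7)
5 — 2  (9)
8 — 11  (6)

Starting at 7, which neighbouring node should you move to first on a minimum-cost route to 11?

1

Enumerating some paths:
7 - 1 - 9 - 11: 22+8+3 = 33
7 - 1 - 8 - 11: 22+8+6 = 36
The minimum is 33 via 7 - 1 - 9 - 11.
So from 7 the first move is to 1.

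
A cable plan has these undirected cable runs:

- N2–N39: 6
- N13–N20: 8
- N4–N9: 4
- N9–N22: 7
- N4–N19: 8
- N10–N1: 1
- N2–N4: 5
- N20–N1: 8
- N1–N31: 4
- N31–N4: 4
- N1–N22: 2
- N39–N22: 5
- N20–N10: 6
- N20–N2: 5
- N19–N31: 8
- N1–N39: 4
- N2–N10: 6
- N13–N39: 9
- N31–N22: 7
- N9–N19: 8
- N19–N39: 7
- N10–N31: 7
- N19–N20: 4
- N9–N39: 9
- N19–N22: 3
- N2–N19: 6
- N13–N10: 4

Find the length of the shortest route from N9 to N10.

Compare a few routes:
N9 - N22 - N1 - N10: 7+2+1 = 10
N9 - N4 - N31 - N1 - N10: 4+4+4+1 = 13
Cheapest is N9 - N22 - N1 - N10 at 10.

10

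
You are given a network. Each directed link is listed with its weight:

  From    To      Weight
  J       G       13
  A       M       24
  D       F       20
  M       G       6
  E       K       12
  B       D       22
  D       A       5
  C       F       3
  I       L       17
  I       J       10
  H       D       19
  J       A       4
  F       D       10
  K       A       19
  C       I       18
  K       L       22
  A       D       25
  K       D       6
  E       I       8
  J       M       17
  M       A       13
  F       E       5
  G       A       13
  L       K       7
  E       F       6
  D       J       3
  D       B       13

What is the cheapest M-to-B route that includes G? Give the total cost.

Shortest M→G: M → G = 6
Best G to B: G → A → D → B costing 51
Total via G: 6 + 51 = 57.

57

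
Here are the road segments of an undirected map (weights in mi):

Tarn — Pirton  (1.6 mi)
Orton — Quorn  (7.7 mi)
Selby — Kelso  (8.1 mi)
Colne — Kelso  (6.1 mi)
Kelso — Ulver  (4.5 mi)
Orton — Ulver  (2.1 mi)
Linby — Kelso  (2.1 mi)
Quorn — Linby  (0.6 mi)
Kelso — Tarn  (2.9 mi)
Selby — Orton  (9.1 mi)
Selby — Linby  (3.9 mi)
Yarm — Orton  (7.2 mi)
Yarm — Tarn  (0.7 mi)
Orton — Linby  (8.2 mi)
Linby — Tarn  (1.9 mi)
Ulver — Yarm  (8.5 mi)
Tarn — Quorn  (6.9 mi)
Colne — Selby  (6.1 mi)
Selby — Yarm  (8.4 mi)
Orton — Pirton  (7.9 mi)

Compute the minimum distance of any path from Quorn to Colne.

Candidate routes:
Quorn → Linby → Selby → Colne: 0.6+3.9+6.1 = 10.6
Quorn → Linby → Tarn → Kelso → Colne: 0.6+1.9+2.9+6.1 = 11.5
Quorn → Linby → Kelso → Colne: 0.6+2.1+6.1 = 8.8
The minimum is 8.8 mi via Quorn → Linby → Kelso → Colne.

8.8 mi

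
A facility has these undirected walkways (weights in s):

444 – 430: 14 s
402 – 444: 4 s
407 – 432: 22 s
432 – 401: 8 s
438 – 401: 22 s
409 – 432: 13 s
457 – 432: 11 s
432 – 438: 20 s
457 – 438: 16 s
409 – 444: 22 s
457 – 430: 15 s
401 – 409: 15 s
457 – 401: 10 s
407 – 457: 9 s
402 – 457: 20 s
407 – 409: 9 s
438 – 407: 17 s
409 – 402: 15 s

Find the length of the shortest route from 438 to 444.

Shortest distances from 438:
438: 0
457: 16  (via 438)
407: 17  (via 438)
432: 20  (via 438)
401: 22  (via 438)
409: 26  (via 407)
430: 31  (via 457)
402: 36  (via 457)
444: 40  (via 402)
Shortest route: 438–457–402–444 = 40 s.

40 s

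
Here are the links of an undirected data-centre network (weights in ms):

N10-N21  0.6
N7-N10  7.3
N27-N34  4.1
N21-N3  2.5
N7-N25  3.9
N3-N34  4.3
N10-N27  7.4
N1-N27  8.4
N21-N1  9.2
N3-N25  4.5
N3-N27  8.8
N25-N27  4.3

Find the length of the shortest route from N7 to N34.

12.3 ms

Shortest distances from N7:
N7: 0
N25: 3.9  (via N7)
N10: 7.3  (via N7)
N21: 7.9  (via N10)
N27: 8.2  (via N25)
N3: 8.4  (via N25)
N34: 12.3  (via N27)
Shortest route: N7–N25–N27–N34 = 12.3 ms.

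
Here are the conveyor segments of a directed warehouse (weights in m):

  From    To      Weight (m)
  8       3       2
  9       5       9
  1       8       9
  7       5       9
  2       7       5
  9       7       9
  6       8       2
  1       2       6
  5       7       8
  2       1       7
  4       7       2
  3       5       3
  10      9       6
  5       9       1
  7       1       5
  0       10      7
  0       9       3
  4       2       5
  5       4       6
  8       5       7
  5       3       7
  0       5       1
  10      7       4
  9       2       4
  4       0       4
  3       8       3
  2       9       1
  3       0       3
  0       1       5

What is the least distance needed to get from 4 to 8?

15 m

Enumerating some paths:
4 → 7 → 1 → 8: 2+5+9 = 16
4 → 0 → 5 → 3 → 8: 4+1+7+3 = 15
Cheapest is 4 → 0 → 5 → 3 → 8 at 15 m.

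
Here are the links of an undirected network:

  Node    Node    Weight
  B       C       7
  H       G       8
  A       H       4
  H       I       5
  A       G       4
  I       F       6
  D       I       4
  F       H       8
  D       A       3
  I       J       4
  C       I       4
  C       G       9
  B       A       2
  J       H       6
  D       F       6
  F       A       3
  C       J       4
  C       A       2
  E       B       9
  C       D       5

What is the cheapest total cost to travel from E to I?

Candidate routes:
E - B - A - F - I: 9+2+3+6 = 20
E - B - C - I: 9+7+4 = 20
E - B - A - C - I: 9+2+2+4 = 17
E - B - A - D - I: 9+2+3+4 = 18
Cheapest is E - B - A - C - I at 17.

17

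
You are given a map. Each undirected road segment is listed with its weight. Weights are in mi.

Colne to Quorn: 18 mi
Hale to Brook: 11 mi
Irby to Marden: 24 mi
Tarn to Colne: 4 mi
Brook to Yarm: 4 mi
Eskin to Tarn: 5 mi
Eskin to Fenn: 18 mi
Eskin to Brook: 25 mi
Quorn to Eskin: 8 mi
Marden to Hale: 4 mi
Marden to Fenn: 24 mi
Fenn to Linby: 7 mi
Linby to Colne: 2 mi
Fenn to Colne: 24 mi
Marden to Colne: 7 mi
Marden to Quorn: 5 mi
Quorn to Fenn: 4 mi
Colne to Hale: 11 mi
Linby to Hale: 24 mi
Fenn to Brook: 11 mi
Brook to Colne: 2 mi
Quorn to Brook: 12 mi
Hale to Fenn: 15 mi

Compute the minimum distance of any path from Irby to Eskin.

Compare a few routes:
Irby - Marden - Colne - Tarn - Eskin: 24+7+4+5 = 40
Irby - Marden - Hale - Colne - Tarn - Eskin: 24+4+11+4+5 = 48
Irby - Marden - Quorn - Eskin: 24+5+8 = 37
The minimum is 37 mi via Irby - Marden - Quorn - Eskin.

37 mi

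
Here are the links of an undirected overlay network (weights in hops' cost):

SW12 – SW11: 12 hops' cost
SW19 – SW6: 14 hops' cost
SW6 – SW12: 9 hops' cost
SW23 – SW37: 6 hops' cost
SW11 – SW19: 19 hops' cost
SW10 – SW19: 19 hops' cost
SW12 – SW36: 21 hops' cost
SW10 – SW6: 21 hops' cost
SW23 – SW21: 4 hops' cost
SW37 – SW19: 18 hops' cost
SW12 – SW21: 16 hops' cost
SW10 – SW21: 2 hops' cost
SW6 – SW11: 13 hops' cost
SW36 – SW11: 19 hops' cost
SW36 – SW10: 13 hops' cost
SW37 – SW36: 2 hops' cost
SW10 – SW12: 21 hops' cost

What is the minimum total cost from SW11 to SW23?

Settle nodes by increasing distance from SW11:
SW11: 0
SW12: 12  (via SW11)
SW6: 13  (via SW11)
SW36: 19  (via SW11)
SW19: 19  (via SW11)
SW37: 21  (via SW36)
SW23: 27  (via SW37)
Shortest route: SW11 → SW36 → SW37 → SW23 = 27 hops' cost.

27 hops' cost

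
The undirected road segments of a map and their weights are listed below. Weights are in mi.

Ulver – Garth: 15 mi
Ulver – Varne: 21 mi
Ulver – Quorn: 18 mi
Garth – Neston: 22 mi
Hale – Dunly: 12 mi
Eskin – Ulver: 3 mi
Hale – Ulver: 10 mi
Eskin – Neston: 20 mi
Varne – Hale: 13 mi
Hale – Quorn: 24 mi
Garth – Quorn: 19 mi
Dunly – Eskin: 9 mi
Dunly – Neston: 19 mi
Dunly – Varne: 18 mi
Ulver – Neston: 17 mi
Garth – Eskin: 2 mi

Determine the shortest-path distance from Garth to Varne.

26 mi

Compare a few routes:
Garth → Eskin → Ulver → Varne: 2+3+21 = 26
Garth → Eskin → Ulver → Hale → Varne: 2+3+10+13 = 28
Garth → Eskin → Dunly → Varne: 2+9+18 = 29
Cheapest is Garth → Eskin → Ulver → Varne at 26 mi.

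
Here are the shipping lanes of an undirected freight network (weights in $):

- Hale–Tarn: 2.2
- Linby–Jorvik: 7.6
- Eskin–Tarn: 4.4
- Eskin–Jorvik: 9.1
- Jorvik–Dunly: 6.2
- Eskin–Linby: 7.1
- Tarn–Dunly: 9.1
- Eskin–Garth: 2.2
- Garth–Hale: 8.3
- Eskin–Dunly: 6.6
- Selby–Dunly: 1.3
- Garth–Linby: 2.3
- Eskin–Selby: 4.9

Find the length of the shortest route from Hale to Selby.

Candidate routes:
Hale–Tarn–Dunly–Selby: 2.2+9.1+1.3 = 12.6
Hale–Tarn–Eskin–Selby: 2.2+4.4+4.9 = 11.5
The minimum is $11.5 via Hale–Tarn–Eskin–Selby.

$11.5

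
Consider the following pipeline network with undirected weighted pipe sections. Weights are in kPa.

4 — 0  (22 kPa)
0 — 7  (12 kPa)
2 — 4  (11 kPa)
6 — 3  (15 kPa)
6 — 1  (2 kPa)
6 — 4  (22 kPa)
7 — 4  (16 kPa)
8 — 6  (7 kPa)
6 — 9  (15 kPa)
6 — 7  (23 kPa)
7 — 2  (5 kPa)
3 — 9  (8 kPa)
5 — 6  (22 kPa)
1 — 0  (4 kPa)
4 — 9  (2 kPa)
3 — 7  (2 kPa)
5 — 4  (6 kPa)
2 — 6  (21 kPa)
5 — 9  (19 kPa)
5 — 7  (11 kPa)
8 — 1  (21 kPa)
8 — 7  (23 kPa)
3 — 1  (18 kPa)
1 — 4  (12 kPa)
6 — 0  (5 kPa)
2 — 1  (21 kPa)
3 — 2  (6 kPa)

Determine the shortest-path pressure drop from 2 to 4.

Running Dijkstra from 2:
2: 0
7: 5  (via 2)
3: 6  (via 2)
4: 11  (via 2)
Shortest route: 2 → 4 = 11 kPa.

11 kPa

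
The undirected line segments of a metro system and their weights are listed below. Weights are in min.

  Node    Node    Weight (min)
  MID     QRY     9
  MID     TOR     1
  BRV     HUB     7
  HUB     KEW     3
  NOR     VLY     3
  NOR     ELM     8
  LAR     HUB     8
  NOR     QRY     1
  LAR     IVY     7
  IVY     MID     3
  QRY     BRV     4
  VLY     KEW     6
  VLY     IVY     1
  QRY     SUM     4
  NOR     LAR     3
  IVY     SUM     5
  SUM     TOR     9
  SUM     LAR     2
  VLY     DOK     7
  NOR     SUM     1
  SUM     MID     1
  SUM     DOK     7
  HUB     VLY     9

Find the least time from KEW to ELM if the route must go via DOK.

Best KEW to DOK: KEW–VLY–DOK costing 13
Shortest DOK→ELM: DOK–SUM–NOR–ELM = 16
Total via DOK: 13 + 16 = 29 min.

29 min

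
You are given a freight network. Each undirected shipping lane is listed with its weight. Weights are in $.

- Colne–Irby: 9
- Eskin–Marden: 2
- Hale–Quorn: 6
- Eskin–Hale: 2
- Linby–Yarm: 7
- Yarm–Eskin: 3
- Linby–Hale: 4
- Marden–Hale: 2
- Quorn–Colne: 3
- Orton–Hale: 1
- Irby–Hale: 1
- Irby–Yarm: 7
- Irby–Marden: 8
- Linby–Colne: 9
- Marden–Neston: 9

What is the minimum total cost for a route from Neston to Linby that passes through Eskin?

$17

Best Neston to Eskin: Neston → Marden → Eskin costing 11
Shortest Eskin→Linby: Eskin → Hale → Linby = 6
Total via Eskin: 11 + 6 = $17.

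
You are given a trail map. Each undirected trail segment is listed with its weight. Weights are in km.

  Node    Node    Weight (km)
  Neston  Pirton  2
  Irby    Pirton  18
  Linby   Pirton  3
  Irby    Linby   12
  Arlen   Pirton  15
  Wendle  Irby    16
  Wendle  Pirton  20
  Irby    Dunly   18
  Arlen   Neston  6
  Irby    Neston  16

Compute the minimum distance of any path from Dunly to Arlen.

Shortest distances from Dunly:
Dunly: 0
Irby: 18  (via Dunly)
Linby: 30  (via Irby)
Pirton: 33  (via Linby)
Wendle: 34  (via Irby)
Neston: 34  (via Irby)
Arlen: 40  (via Neston)
Shortest route: Dunly–Irby–Neston–Arlen = 40 km.

40 km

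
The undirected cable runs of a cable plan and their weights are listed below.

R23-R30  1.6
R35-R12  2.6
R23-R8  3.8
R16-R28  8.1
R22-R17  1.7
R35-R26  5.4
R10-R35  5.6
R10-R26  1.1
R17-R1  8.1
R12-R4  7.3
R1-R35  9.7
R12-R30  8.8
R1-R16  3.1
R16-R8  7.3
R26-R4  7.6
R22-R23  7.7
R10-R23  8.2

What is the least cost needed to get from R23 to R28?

Running Dijkstra from R23:
R23: 0
R30: 1.6  (via R23)
R8: 3.8  (via R23)
R22: 7.7  (via R23)
R10: 8.2  (via R23)
R26: 9.3  (via R10)
R17: 9.4  (via R22)
R12: 10.4  (via R30)
R16: 11.1  (via R8)
R35: 13  (via R12)
R1: 14.2  (via R16)
R4: 16.9  (via R26)
R28: 19.2  (via R16)
Shortest route: R23 → R8 → R16 → R28 = 19.2.

19.2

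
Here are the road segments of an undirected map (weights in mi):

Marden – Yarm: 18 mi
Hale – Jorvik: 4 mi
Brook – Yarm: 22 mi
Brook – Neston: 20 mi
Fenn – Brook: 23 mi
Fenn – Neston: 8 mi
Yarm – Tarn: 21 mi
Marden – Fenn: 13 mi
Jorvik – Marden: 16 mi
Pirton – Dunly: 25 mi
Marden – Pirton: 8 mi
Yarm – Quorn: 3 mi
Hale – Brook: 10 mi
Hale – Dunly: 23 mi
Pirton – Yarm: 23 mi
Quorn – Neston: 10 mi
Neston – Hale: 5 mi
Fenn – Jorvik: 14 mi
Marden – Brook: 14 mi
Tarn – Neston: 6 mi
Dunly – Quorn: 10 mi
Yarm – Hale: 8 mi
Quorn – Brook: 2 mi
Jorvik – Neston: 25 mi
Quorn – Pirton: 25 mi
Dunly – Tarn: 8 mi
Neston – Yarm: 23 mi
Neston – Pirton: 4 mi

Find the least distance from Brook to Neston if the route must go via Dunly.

26 mi

Best Brook to Dunly: Brook → Quorn → Dunly costing 12
Best Dunly to Neston: Dunly → Tarn → Neston costing 14
Total via Dunly: 12 + 14 = 26 mi.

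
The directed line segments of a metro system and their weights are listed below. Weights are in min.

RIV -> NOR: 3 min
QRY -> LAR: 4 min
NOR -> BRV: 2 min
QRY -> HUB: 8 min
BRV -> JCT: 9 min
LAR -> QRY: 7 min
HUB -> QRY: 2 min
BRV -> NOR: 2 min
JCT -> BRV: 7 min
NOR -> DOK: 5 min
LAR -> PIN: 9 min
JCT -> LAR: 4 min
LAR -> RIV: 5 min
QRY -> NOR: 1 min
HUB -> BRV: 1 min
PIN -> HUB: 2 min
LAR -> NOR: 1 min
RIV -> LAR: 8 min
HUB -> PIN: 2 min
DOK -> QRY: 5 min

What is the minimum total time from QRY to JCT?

12 min

Enumerating some paths:
QRY - NOR - BRV - JCT: 1+2+9 = 12
QRY - LAR - NOR - BRV - JCT: 4+1+2+9 = 16
QRY - HUB - BRV - JCT: 8+1+9 = 18
QRY - LAR - RIV - NOR - BRV - JCT: 4+5+3+2+9 = 23
Cheapest is QRY - NOR - BRV - JCT at 12 min.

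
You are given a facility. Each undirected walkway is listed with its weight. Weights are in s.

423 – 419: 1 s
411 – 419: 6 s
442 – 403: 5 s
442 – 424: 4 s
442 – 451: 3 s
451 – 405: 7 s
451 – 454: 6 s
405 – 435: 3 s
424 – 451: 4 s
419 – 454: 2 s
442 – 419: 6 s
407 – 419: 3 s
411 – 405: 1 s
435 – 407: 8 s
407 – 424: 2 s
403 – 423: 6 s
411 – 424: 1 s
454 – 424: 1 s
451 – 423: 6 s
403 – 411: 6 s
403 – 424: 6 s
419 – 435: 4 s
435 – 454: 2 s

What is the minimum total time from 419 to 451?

Compare a few routes:
419–423–451: 1+6 = 7
419–454–451: 2+6 = 8
The minimum is 7 s via 419–423–451.

7 s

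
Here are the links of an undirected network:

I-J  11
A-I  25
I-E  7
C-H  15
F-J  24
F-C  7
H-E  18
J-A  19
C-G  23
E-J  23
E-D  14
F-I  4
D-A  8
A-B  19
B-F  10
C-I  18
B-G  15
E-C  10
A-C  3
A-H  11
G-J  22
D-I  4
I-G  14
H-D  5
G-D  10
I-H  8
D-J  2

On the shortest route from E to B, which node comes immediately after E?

I

Enumerating some paths:
E–C–F–B: 10+7+10 = 27
E–I–F–B: 7+4+10 = 21
The minimum is 21 via E–I–F–B.
So from E the first move is to I.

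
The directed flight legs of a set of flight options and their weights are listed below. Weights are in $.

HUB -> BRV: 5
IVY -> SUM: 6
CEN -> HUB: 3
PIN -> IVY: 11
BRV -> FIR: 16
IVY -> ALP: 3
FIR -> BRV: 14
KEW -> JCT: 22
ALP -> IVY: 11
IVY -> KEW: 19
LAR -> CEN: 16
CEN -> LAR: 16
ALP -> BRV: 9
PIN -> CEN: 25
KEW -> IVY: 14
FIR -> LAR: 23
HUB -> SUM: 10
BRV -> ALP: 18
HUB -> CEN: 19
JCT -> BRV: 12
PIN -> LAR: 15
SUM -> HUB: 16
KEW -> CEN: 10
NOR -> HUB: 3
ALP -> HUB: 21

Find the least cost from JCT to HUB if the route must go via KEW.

$73

Best JCT to KEW: JCT → BRV → ALP → IVY → KEW costing 60
Best KEW to HUB: KEW → CEN → HUB costing 13
Total via KEW: 60 + 13 = $73.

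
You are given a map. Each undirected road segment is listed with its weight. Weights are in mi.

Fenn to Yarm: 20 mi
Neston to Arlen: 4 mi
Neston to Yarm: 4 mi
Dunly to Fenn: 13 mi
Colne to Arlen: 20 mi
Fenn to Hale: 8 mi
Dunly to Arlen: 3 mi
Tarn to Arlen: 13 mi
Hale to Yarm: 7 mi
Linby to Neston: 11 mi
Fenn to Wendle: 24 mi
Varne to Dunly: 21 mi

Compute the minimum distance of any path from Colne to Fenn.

36 mi

Shortest distances from Colne:
Colne: 0
Arlen: 20  (via Colne)
Dunly: 23  (via Arlen)
Neston: 24  (via Arlen)
Yarm: 28  (via Neston)
Tarn: 33  (via Arlen)
Linby: 35  (via Neston)
Hale: 35  (via Yarm)
Fenn: 36  (via Dunly)
Shortest route: Colne–Arlen–Dunly–Fenn = 36 mi.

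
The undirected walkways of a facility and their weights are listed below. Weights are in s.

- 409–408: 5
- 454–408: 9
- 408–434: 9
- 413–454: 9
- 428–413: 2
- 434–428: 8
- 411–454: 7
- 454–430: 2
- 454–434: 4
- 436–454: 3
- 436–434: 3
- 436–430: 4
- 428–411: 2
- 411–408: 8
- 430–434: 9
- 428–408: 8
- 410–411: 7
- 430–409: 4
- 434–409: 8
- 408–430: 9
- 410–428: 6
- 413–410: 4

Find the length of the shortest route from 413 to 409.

Settle nodes by increasing distance from 413:
413: 0
428: 2  (via 413)
411: 4  (via 428)
410: 4  (via 413)
454: 9  (via 413)
408: 10  (via 428)
434: 10  (via 428)
430: 11  (via 454)
436: 12  (via 454)
409: 15  (via 408)
Shortest route: 413 → 428 → 408 → 409 = 15 s.

15 s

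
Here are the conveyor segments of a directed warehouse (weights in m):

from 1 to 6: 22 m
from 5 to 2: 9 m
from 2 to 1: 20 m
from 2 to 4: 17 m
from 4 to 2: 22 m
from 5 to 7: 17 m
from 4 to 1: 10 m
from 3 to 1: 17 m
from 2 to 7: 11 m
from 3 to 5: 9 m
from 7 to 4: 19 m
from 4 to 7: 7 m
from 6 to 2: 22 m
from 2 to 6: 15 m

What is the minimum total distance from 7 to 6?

Shortest distances from 7:
7: 0
4: 19  (via 7)
1: 29  (via 4)
2: 41  (via 4)
6: 51  (via 1)
Shortest route: 7–4–1–6 = 51 m.

51 m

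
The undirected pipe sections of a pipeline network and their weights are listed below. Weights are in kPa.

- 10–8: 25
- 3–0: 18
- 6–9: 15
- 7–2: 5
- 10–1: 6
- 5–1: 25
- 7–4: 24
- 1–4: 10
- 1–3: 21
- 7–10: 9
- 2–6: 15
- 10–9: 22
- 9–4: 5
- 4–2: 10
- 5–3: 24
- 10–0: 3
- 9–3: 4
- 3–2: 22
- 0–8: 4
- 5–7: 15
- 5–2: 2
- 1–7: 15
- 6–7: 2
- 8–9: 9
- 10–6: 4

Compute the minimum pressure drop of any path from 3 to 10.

Candidate routes:
3 - 9 - 8 - 0 - 10: 4+9+4+3 = 20
3 - 0 - 10: 18+3 = 21
Cheapest is 3 - 9 - 8 - 0 - 10 at 20 kPa.

20 kPa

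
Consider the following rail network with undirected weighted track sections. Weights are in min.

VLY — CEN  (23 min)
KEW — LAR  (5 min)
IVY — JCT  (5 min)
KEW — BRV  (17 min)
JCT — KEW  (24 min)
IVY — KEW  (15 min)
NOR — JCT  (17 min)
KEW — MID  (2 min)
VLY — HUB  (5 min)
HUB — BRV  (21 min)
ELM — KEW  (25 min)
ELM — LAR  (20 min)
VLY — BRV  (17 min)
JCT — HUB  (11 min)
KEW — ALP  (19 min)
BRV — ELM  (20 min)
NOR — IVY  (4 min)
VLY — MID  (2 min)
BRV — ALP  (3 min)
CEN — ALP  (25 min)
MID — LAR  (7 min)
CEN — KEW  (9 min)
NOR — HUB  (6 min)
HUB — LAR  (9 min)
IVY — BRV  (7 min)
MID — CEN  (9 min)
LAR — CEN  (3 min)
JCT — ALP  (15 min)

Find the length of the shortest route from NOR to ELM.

31 min

Enumerating some paths:
NOR → HUB → VLY → MID → LAR → ELM: 6+5+2+7+20 = 40
NOR → HUB → VLY → MID → KEW → ELM: 6+5+2+2+25 = 40
NOR → HUB → LAR → ELM: 6+9+20 = 35
NOR → IVY → BRV → ELM: 4+7+20 = 31
Cheapest is NOR → IVY → BRV → ELM at 31 min.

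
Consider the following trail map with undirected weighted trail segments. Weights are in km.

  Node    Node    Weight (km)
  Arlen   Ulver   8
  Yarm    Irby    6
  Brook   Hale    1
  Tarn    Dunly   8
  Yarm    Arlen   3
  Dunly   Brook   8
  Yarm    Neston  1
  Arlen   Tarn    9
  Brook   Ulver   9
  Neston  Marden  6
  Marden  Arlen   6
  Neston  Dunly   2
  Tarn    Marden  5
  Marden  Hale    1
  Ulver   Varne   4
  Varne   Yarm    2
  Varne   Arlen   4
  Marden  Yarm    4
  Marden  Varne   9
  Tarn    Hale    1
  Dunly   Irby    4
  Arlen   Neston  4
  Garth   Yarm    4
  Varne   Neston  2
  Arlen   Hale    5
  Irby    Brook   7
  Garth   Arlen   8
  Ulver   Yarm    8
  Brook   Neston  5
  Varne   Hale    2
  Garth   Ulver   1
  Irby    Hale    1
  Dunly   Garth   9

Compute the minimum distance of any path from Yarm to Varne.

Compare a few routes:
Yarm → Varne: 2 = 2
Yarm → Neston → Varne: 1+2 = 3
The minimum is 2 km via Yarm → Varne.

2 km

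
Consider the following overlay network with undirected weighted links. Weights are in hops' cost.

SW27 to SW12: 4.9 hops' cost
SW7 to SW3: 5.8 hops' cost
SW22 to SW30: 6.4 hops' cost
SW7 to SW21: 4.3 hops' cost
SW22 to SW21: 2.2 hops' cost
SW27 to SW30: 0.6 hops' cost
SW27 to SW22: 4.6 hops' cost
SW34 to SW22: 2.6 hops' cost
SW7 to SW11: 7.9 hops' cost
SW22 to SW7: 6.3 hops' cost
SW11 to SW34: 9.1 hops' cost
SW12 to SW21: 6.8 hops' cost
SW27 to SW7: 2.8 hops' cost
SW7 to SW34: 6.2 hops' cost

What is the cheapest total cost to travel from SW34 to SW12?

11.6 hops' cost

Settle nodes by increasing distance from SW34:
SW34: 0
SW22: 2.6  (via SW34)
SW21: 4.8  (via SW22)
SW7: 6.2  (via SW34)
SW27: 7.2  (via SW22)
SW30: 7.8  (via SW27)
SW11: 9.1  (via SW34)
SW12: 11.6  (via SW21)
Shortest route: SW34–SW22–SW21–SW12 = 11.6 hops' cost.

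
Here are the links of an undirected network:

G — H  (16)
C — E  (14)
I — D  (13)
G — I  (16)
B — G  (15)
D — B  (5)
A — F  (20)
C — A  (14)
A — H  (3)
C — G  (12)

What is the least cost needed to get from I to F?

55

Enumerating some paths:
I–G–H–A–F: 16+16+3+20 = 55
I–G–C–A–F: 16+12+14+20 = 62
I–D–B–G–C–A–F: 13+5+15+12+14+20 = 79
I–D–B–G–H–A–F: 13+5+15+16+3+20 = 72
The minimum is 55 via I–G–H–A–F.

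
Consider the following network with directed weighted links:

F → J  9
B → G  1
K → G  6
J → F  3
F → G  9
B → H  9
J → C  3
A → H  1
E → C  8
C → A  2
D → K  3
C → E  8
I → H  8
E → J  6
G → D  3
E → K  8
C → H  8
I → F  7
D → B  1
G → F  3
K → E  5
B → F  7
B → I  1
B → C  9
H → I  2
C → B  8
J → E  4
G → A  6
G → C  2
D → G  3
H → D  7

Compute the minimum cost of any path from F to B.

13

Candidate routes:
F - G - D - B: 9+3+1 = 13
F - G - C - B: 9+2+8 = 19
F - G - C - A - H - D - B: 9+2+2+1+7+1 = 22
F - J - C - B: 9+3+8 = 20
Cheapest is F - G - D - B at 13.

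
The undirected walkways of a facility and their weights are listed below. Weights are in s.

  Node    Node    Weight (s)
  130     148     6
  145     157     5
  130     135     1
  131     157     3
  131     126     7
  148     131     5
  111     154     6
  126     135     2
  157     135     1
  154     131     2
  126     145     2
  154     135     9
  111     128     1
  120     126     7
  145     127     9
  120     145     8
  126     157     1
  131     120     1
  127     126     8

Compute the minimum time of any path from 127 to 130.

11 s

Settle nodes by increasing distance from 127:
127: 0
126: 8  (via 127)
145: 9  (via 127)
157: 9  (via 126)
135: 10  (via 126)
130: 11  (via 135)
Shortest route: 127–126–135–130 = 11 s.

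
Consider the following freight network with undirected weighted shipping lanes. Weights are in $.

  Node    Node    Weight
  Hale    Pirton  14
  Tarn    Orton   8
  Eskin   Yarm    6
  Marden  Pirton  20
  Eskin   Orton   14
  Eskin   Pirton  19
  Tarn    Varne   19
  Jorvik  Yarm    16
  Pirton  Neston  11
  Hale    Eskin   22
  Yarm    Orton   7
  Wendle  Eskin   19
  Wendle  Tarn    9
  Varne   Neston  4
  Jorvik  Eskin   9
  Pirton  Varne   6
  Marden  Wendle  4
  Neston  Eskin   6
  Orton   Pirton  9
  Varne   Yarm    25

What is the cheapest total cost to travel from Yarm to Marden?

$28

Candidate routes:
Yarm → Orton → Tarn → Wendle → Marden: 7+8+9+4 = 28
Yarm → Eskin → Wendle → Marden: 6+19+4 = 29
The minimum is $28 via Yarm → Orton → Tarn → Wendle → Marden.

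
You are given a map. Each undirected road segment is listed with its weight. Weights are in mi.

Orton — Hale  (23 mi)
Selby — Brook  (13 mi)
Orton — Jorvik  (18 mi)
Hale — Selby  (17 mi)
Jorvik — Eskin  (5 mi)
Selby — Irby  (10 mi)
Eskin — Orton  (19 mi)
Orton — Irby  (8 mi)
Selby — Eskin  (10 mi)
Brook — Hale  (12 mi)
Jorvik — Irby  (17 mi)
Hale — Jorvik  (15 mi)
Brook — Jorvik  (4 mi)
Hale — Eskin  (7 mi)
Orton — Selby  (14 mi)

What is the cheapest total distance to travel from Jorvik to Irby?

17 mi

Compare a few routes:
Jorvik - Eskin - Selby - Irby: 5+10+10 = 25
Jorvik - Orton - Irby: 18+8 = 26
Jorvik - Brook - Selby - Irby: 4+13+10 = 27
Jorvik - Irby: 17 = 17
Cheapest is Jorvik - Irby at 17 mi.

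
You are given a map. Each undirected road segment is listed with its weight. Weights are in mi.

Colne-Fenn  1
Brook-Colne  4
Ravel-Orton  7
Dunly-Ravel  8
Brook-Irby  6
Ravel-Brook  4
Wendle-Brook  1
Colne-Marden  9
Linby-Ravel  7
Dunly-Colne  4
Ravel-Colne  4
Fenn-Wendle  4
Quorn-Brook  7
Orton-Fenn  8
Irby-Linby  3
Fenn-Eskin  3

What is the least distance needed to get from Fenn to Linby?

Enumerating some paths:
Fenn - Wendle - Brook - Irby - Linby: 4+1+6+3 = 14
Fenn - Colne - Brook - Irby - Linby: 1+4+6+3 = 14
Fenn - Colne - Ravel - Linby: 1+4+7 = 12
Cheapest is Fenn - Colne - Ravel - Linby at 12 mi.

12 mi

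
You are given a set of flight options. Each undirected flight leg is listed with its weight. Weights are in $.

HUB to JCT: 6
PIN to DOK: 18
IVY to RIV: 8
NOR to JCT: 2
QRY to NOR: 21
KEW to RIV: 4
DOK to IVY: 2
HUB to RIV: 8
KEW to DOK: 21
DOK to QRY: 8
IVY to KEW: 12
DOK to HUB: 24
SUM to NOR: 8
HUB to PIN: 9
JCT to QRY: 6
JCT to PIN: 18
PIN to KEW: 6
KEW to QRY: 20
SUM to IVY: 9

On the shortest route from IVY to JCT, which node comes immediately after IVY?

DOK

Candidate routes:
IVY - SUM - NOR - JCT: 9+8+2 = 19
IVY - DOK - QRY - JCT: 2+8+6 = 16
Cheapest is IVY - DOK - QRY - JCT at $16.
So from IVY the first move is to DOK.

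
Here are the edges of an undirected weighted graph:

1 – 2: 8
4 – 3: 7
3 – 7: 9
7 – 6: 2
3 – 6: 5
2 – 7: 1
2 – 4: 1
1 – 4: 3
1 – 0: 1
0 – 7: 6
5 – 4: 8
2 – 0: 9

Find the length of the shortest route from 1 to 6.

7

Compare a few routes:
1 - 4 - 2 - 7 - 6: 3+1+1+2 = 7
1 - 2 - 7 - 6: 8+1+2 = 11
1 - 0 - 7 - 6: 1+6+2 = 9
The minimum is 7 via 1 - 4 - 2 - 7 - 6.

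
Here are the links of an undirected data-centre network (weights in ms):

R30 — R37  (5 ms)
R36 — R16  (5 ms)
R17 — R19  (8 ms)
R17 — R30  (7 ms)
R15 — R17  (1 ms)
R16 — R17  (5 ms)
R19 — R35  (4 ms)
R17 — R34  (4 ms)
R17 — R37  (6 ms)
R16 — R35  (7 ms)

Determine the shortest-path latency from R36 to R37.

Compare a few routes:
R36 → R16 → R35 → R19 → R17 → R37: 5+7+4+8+6 = 30
R36 → R16 → R35 → R19 → R17 → R30 → R37: 5+7+4+8+7+5 = 36
R36 → R16 → R17 → R37: 5+5+6 = 16
R36 → R16 → R17 → R30 → R37: 5+5+7+5 = 22
Cheapest is R36 → R16 → R17 → R37 at 16 ms.

16 ms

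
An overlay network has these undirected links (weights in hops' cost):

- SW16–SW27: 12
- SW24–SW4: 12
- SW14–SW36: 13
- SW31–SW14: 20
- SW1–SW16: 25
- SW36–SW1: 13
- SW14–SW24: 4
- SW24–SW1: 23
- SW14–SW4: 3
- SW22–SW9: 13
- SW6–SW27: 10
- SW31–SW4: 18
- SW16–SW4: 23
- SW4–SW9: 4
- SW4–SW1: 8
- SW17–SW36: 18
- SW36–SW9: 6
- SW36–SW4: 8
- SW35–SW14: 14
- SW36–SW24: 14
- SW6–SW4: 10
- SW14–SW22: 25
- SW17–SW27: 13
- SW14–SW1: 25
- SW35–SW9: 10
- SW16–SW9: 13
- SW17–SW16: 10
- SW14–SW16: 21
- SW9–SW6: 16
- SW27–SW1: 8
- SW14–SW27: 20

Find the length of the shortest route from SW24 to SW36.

Enumerating some paths:
SW24 - SW14 - SW4 - SW9 - SW36: 4+3+4+6 = 17
SW24 - SW14 - SW4 - SW36: 4+3+8 = 15
SW24 - SW36: 14 = 14
Cheapest is SW24 - SW36 at 14 hops' cost.

14 hops' cost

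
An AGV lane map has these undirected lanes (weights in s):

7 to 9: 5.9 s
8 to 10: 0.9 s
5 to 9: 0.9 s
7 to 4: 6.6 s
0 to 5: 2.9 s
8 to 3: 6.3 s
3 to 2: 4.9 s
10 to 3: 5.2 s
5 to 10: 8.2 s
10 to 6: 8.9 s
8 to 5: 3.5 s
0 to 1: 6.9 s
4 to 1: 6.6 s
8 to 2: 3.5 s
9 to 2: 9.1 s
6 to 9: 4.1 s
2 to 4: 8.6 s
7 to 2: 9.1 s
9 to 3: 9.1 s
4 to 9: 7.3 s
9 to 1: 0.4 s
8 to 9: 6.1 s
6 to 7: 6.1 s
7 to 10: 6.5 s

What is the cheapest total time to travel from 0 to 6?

7.9 s

Settle nodes by increasing distance from 0:
0: 0
5: 2.9  (via 0)
9: 3.8  (via 5)
1: 4.2  (via 9)
8: 6.4  (via 5)
10: 7.3  (via 8)
6: 7.9  (via 9)
Shortest route: 0–5–9–6 = 7.9 s.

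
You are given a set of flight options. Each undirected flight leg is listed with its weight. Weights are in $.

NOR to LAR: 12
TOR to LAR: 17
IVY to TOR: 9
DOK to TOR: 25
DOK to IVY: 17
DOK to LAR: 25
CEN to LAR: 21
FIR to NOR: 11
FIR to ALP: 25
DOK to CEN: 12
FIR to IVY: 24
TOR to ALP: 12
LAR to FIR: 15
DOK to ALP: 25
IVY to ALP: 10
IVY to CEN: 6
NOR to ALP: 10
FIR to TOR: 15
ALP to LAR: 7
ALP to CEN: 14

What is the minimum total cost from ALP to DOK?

Settle nodes by increasing distance from ALP:
ALP: 0
LAR: 7  (via ALP)
NOR: 10  (via ALP)
IVY: 10  (via ALP)
TOR: 12  (via ALP)
CEN: 14  (via ALP)
FIR: 21  (via NOR)
DOK: 25  (via ALP)
Shortest route: ALP–DOK = $25.

$25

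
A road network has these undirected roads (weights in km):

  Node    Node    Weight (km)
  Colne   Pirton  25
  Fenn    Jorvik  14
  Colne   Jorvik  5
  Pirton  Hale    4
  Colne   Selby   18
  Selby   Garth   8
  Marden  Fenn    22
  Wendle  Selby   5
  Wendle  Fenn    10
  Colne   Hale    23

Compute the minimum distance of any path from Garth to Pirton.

51 km

Enumerating some paths:
Garth → Selby → Wendle → Fenn → Jorvik → Colne → Pirton: 8+5+10+14+5+25 = 67
Garth → Selby → Colne → Pirton: 8+18+25 = 51
Garth → Selby → Wendle → Fenn → Jorvik → Colne → Hale → Pirton: 8+5+10+14+5+23+4 = 69
Garth → Selby → Colne → Hale → Pirton: 8+18+23+4 = 53
Cheapest is Garth → Selby → Colne → Pirton at 51 km.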